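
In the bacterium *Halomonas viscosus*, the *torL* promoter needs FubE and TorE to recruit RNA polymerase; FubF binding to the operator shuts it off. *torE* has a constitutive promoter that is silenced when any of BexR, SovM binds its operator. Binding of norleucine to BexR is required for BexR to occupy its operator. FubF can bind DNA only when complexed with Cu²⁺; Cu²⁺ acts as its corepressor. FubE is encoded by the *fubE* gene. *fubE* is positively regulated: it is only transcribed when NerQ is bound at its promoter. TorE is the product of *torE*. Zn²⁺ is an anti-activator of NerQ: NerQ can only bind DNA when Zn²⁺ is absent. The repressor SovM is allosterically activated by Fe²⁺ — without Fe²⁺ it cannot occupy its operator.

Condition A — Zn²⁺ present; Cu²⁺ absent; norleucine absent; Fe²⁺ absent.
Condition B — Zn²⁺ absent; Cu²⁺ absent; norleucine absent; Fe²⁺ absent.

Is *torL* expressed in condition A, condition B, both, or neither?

B only

Condition A:
Zn²⁺ is present, so NerQ is inactive.
Required activator NerQ is absent, so *fubE* is not transcribed.
So FubE is not produced.
Cu²⁺ is absent, so FubF is inactive.
Norleucine is absent, so BexR is inactive.
Fe²⁺ is absent, so SovM is inactive.
With no repressor bound, *torE* is transcribed.
So TorE is produced and active.
Required activator FubE is absent, so *torL* is not transcribed.
→ *torL* is OFF in A.
Condition B:
Zn²⁺ is absent, so NerQ is active.
No repressor is bound and NerQ is active, so *fubE* is transcribed.
So FubE is produced and active.
Cu²⁺ is absent, so FubF is inactive.
Norleucine is absent, so BexR is inactive.
Fe²⁺ is absent, so SovM is inactive.
With no repressor bound, *torE* is transcribed.
So TorE is produced and active.
No repressor is bound and FubE and TorE are active, so *torL* is transcribed.
→ *torL* is ON in B.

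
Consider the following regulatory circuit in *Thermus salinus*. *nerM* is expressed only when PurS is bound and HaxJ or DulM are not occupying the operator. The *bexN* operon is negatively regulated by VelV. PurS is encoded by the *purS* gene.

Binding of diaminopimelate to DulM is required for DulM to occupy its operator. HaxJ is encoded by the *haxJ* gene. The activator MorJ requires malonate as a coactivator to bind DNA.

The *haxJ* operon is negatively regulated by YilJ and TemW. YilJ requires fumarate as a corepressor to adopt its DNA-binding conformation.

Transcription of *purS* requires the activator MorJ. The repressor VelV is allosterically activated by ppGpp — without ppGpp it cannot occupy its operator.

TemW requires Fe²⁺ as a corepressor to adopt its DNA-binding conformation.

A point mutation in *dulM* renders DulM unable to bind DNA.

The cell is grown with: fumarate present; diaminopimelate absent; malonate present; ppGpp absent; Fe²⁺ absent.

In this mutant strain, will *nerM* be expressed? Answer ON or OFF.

ON

Fumarate is present, so YilJ is active.
Fe²⁺ is absent, so TemW is inactive.
With repressor YilJ bound, *haxJ* is not transcribed.
So HaxJ is not produced.
Malonate is present, so MorJ is active.
No repressor is bound and MorJ is active, so *purS* is transcribed.
So PurS is produced and active.
DulM is non-functional in this strain, so it has no effect.
No repressor is bound and PurS is active, so *nerM* is transcribed.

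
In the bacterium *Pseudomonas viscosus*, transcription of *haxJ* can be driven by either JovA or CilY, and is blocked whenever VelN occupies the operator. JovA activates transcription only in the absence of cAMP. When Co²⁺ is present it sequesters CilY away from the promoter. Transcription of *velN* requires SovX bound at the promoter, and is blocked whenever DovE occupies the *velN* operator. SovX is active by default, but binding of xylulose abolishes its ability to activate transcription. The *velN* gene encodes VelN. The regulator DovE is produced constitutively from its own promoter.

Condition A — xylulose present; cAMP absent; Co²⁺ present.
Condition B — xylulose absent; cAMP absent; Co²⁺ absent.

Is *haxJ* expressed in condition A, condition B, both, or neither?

Condition A:
DovE is produced constitutively and is active.
Xylulose is present, so SovX is inactive.
With repressor DovE bound, *velN* is not transcribed.
So VelN is not produced.
cAMP is absent, so JovA is active.
Co²⁺ is present, so CilY is inactive.
Activator JovA is present, so *haxJ* is transcribed.
→ *haxJ* is ON in A.
Condition B:
DovE is produced constitutively and is active.
Xylulose is absent, so SovX is active.
With repressor DovE bound, *velN* is not transcribed.
So VelN is not produced.
cAMP is absent, so JovA is active.
Co²⁺ is absent, so CilY is active.
Activator JovA is present, so *haxJ* is transcribed.
→ *haxJ* is ON in B.

both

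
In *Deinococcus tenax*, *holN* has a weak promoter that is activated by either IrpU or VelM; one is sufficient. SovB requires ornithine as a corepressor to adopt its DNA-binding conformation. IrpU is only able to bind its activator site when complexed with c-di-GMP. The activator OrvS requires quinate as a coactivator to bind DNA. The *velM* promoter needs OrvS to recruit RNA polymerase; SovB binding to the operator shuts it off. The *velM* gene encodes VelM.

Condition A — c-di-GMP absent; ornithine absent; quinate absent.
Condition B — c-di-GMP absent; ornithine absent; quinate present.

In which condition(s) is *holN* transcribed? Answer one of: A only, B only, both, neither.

B only

Condition A:
c-di-GMP is absent, so IrpU is inactive.
Ornithine is absent, so SovB is inactive.
Quinate is absent, so OrvS is inactive.
Required activator OrvS is absent, so *velM* is not transcribed.
So VelM is not produced.
No activator is available at the *holN* promoter, so *holN* is not transcribed.
→ *holN* is OFF in A.
Condition B:
c-di-GMP is absent, so IrpU is inactive.
Ornithine is absent, so SovB is inactive.
Quinate is present, so OrvS is active.
No repressor is bound and OrvS is active, so *velM* is transcribed.
So VelM is produced and active.
Activator VelM is present, so *holN* is transcribed.
→ *holN* is ON in B.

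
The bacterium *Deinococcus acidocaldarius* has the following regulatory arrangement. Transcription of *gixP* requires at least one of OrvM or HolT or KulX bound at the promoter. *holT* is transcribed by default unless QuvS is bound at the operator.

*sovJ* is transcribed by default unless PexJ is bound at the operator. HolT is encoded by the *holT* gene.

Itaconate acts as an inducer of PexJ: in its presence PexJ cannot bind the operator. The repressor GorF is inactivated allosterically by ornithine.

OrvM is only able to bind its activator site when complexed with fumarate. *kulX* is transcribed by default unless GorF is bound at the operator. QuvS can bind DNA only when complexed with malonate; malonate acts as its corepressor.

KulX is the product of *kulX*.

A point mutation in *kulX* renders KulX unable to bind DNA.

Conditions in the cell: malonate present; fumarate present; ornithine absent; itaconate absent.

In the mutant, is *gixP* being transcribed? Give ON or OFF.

ON

Fumarate is present, so OrvM is active.
Malonate is present, so QuvS is active.
With repressor QuvS bound, *holT* is not transcribed.
So HolT is not produced.
KulX is non-functional in this strain, so it has no effect.
Activator OrvM is present, so *gixP* is transcribed.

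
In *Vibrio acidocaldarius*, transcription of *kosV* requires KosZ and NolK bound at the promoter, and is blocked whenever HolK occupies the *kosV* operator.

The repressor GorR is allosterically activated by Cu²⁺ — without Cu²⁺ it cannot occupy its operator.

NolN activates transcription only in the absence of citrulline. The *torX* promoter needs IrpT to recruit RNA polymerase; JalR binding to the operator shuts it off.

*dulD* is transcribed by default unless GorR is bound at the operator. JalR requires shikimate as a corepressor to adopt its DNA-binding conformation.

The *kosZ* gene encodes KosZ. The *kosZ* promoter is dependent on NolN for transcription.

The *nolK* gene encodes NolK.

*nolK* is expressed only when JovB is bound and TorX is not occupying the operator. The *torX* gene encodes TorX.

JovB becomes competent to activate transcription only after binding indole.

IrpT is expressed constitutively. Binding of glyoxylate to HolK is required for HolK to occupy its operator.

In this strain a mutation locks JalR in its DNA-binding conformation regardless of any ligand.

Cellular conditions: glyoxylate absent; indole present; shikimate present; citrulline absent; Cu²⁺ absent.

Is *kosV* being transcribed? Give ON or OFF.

ON

Citrulline is absent, so NolN is active.
No repressor is bound and NolN is active, so *kosZ* is transcribed.
So KosZ is produced and active.
JalR is constitutively active in this strain.
IrpT is produced constitutively and is active.
With repressor JalR bound, *torX* is not transcribed.
So TorX is not produced.
Indole is present, so JovB is active.
No repressor is bound and JovB is active, so *nolK* is transcribed.
So NolK is produced and active.
Glyoxylate is absent, so HolK is inactive.
No repressor is bound and KosZ and NolK are active, so *kosV* is transcribed.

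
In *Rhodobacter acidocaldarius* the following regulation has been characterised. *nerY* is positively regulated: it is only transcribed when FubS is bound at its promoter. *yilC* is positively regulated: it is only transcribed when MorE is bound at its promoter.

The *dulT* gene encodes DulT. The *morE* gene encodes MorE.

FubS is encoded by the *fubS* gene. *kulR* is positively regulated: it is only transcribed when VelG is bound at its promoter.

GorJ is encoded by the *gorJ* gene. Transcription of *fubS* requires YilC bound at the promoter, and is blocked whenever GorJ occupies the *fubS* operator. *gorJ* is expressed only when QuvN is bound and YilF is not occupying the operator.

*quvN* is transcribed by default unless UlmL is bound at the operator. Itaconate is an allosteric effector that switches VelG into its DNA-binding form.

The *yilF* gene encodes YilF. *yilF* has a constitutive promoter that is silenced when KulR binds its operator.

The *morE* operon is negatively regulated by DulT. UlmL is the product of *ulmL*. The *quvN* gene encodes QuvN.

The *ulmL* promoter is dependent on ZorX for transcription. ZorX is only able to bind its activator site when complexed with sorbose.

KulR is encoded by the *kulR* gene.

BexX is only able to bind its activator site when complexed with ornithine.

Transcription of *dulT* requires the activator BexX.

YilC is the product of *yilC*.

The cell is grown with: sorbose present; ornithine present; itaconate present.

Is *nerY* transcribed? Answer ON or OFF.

Itaconate is present, so VelG is active.
No repressor is bound and VelG is active, so *kulR* is transcribed.
So KulR is produced and active.
With repressor KulR bound, *yilF* is not transcribed.
So YilF is not produced.
Sorbose is present, so ZorX is active.
No repressor is bound and ZorX is active, so *ulmL* is transcribed.
So UlmL is produced and active.
With repressor UlmL bound, *quvN* is not transcribed.
So QuvN is not produced.
Required activator QuvN is absent, so *gorJ* is not transcribed.
So GorJ is not produced.
Ornithine is present, so BexX is active.
No repressor is bound and BexX is active, so *dulT* is transcribed.
So DulT is produced and active.
With repressor DulT bound, *morE* is not transcribed.
So MorE is not produced.
Required activator MorE is absent, so *yilC* is not transcribed.
So YilC is not produced.
Required activator YilC is absent, so *fubS* is not transcribed.
So FubS is not produced.
Required activator FubS is absent, so *nerY* is not transcribed.

OFF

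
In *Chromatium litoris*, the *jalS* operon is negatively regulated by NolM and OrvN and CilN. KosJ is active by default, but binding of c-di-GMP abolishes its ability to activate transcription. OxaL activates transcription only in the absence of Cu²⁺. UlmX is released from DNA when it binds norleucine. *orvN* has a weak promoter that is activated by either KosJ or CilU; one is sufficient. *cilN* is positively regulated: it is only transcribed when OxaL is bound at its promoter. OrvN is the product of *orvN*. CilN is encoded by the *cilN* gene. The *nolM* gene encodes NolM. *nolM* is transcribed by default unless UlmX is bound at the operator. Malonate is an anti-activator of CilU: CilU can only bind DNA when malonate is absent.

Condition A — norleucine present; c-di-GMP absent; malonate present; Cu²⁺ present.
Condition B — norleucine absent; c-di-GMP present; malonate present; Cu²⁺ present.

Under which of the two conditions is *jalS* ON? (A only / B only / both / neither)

Condition A:
Norleucine is present, so UlmX is inactive.
With no repressor bound, *nolM* is transcribed.
So NolM is produced and active.
c-di-GMP is absent, so KosJ is active.
Malonate is present, so CilU is inactive.
Activator KosJ is present, so *orvN* is transcribed.
So OrvN is produced and active.
Cu²⁺ is present, so OxaL is inactive.
Required activator OxaL is absent, so *cilN* is not transcribed.
So CilN is not produced.
With repressor NolM bound, *jalS* is not transcribed.
→ *jalS* is OFF in A.
Condition B:
Norleucine is absent, so UlmX is active.
With repressor UlmX bound, *nolM* is not transcribed.
So NolM is not produced.
c-di-GMP is present, so KosJ is inactive.
Malonate is present, so CilU is inactive.
No activator is available at the *orvN* promoter, so *orvN* is not transcribed.
So OrvN is not produced.
Cu²⁺ is present, so OxaL is inactive.
Required activator OxaL is absent, so *cilN* is not transcribed.
So CilN is not produced.
With no repressor bound, *jalS* is transcribed.
→ *jalS* is ON in B.

B only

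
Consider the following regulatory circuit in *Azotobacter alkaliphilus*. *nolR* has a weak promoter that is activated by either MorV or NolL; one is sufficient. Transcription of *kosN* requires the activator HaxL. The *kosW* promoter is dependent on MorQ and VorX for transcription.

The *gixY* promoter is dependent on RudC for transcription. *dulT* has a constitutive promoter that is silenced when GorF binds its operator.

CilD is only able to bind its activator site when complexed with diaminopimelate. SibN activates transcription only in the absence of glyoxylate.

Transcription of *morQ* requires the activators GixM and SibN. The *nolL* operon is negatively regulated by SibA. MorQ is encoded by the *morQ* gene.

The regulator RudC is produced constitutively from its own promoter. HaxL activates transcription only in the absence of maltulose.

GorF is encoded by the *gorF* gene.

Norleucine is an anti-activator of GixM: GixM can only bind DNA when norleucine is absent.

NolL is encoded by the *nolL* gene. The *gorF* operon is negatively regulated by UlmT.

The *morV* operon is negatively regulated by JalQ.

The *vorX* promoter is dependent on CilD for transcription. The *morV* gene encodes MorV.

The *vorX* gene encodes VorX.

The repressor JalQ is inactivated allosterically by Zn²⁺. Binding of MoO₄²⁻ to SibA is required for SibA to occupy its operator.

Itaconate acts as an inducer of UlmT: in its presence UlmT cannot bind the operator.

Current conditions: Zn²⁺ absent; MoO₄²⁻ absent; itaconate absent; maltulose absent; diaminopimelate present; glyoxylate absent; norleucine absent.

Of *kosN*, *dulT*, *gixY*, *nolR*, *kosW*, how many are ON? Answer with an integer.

Maltulose is absent, so HaxL is active.
No repressor is bound and HaxL is active, so *kosN* is transcribed.
→ *kosN* is ON.
Itaconate is absent, so UlmT is active.
With repressor UlmT bound, *gorF* is not transcribed.
So GorF is not produced.
With no repressor bound, *dulT* is transcribed.
→ *dulT* is ON.
RudC is produced constitutively and is active.
No repressor is bound and RudC is active, so *gixY* is transcribed.
→ *gixY* is ON.
Zn²⁺ is absent, so JalQ is active.
With repressor JalQ bound, *morV* is not transcribed.
So MorV is not produced.
MoO₄²⁻ is absent, so SibA is inactive.
With no repressor bound, *nolL* is transcribed.
So NolL is produced and active.
Activator NolL is present, so *nolR* is transcribed.
→ *nolR* is ON.
Norleucine is absent, so GixM is active.
Glyoxylate is absent, so SibN is active.
No repressor is bound and GixM and SibN are active, so *morQ* is transcribed.
So MorQ is produced and active.
Diaminopimelate is present, so CilD is active.
No repressor is bound and CilD is active, so *vorX* is transcribed.
So VorX is produced and active.
No repressor is bound and MorQ and VorX are active, so *kosW* is transcribed.
→ *kosW* is ON.
5 of the 5 genes are transcribed.

5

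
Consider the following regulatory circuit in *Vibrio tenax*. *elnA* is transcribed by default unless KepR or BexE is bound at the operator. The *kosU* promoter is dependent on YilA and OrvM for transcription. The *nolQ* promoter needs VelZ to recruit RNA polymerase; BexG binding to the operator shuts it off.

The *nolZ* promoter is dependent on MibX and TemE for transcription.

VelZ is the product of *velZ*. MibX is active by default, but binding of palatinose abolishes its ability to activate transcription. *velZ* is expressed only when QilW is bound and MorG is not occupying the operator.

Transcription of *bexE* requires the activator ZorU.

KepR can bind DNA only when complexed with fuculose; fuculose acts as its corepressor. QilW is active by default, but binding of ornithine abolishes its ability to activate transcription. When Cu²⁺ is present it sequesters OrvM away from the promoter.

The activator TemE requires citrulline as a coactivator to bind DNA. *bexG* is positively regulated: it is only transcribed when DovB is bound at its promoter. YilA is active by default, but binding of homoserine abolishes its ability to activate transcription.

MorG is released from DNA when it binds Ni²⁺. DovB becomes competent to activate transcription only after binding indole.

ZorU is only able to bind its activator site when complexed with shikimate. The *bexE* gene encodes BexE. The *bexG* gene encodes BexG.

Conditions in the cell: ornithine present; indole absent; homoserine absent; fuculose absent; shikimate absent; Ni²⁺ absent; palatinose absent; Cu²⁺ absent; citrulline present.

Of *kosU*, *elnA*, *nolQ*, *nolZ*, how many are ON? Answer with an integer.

Homoserine is absent, so YilA is active.
Cu²⁺ is absent, so OrvM is active.
No repressor is bound and YilA and OrvM are active, so *kosU* is transcribed.
→ *kosU* is ON.
Fuculose is absent, so KepR is inactive.
Shikimate is absent, so ZorU is inactive.
Required activator ZorU is absent, so *bexE* is not transcribed.
So BexE is not produced.
With no repressor bound, *elnA* is transcribed.
→ *elnA* is ON.
Ornithine is present, so QilW is inactive.
Ni²⁺ is absent, so MorG is active.
With repressor MorG bound, *velZ* is not transcribed.
So VelZ is not produced.
Indole is absent, so DovB is inactive.
Required activator DovB is absent, so *bexG* is not transcribed.
So BexG is not produced.
Required activator VelZ is absent, so *nolQ* is not transcribed.
→ *nolQ* is OFF.
Palatinose is absent, so MibX is active.
Citrulline is present, so TemE is active.
No repressor is bound and MibX and TemE are active, so *nolZ* is transcribed.
→ *nolZ* is ON.
3 of the 4 genes are transcribed.

3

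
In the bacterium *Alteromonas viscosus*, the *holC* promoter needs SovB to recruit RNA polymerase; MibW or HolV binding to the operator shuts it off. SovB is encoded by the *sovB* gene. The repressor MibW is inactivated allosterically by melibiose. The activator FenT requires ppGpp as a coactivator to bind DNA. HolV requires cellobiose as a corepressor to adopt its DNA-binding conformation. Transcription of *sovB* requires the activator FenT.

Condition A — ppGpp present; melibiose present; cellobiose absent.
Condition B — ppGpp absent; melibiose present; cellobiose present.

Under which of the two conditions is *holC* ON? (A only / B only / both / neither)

A only

Condition A:
ppGpp is present, so FenT is active.
No repressor is bound and FenT is active, so *sovB* is transcribed.
So SovB is produced and active.
Melibiose is present, so MibW is inactive.
Cellobiose is absent, so HolV is inactive.
No repressor is bound and SovB is active, so *holC* is transcribed.
→ *holC* is ON in A.
Condition B:
ppGpp is absent, so FenT is inactive.
Required activator FenT is absent, so *sovB* is not transcribed.
So SovB is not produced.
Melibiose is present, so MibW is inactive.
Cellobiose is present, so HolV is active.
With repressor HolV bound, *holC* is not transcribed.
→ *holC* is OFF in B.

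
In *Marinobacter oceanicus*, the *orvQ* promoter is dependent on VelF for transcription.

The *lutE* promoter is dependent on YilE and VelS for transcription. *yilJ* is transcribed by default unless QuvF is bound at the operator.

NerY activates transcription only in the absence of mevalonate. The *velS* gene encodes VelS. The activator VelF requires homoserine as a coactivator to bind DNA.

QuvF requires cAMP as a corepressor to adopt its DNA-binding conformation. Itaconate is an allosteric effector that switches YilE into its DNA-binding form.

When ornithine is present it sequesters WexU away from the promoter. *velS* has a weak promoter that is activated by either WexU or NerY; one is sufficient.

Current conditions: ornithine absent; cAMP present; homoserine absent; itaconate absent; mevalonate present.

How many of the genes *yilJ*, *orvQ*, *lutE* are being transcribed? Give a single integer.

0

cAMP is present, so QuvF is active.
With repressor QuvF bound, *yilJ* is not transcribed.
→ *yilJ* is OFF.
Homoserine is absent, so VelF is inactive.
Required activator VelF is absent, so *orvQ* is not transcribed.
→ *orvQ* is OFF.
Itaconate is absent, so YilE is inactive.
Ornithine is absent, so WexU is active.
Mevalonate is present, so NerY is inactive.
Activator WexU is present, so *velS* is transcribed.
So VelS is produced and active.
Required activator YilE is absent, so *lutE* is not transcribed.
→ *lutE* is OFF.
0 of the 3 genes are transcribed.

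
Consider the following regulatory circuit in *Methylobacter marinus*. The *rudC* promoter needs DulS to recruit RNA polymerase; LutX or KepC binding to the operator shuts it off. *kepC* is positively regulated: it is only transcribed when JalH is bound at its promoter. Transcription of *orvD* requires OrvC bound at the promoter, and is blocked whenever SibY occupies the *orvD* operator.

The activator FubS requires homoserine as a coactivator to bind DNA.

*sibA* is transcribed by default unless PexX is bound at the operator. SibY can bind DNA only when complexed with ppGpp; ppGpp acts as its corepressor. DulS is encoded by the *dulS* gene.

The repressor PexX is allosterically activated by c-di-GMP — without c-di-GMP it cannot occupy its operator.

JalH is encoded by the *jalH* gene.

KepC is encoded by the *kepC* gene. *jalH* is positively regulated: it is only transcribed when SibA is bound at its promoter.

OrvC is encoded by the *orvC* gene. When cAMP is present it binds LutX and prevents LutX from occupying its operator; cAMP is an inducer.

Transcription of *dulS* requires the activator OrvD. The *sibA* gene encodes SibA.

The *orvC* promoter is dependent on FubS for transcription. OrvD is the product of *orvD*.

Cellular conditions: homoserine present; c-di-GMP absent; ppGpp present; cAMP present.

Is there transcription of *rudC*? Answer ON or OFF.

cAMP is present, so LutX is inactive.
c-di-GMP is absent, so PexX is inactive.
With no repressor bound, *sibA* is transcribed.
So SibA is produced and active.
No repressor is bound and SibA is active, so *jalH* is transcribed.
So JalH is produced and active.
No repressor is bound and JalH is active, so *kepC* is transcribed.
So KepC is produced and active.
Homoserine is present, so FubS is active.
No repressor is bound and FubS is active, so *orvC* is transcribed.
So OrvC is produced and active.
ppGpp is present, so SibY is active.
With repressor SibY bound, *orvD* is not transcribed.
So OrvD is not produced.
Required activator OrvD is absent, so *dulS* is not transcribed.
So DulS is not produced.
With repressor KepC bound, *rudC* is not transcribed.

OFF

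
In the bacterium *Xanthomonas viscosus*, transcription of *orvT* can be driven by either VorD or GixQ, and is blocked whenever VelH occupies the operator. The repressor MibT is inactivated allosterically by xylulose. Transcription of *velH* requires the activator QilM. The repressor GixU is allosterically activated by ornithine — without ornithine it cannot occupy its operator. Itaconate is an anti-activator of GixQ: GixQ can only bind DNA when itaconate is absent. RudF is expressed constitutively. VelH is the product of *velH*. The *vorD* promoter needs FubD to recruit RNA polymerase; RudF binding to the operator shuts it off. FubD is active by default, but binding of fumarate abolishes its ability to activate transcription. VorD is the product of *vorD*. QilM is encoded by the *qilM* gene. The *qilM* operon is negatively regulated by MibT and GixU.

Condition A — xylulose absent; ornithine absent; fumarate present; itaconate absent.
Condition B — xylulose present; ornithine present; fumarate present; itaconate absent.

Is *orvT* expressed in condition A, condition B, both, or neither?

both

Condition A:
Xylulose is absent, so MibT is active.
Ornithine is absent, so GixU is inactive.
With repressor MibT bound, *qilM* is not transcribed.
So QilM is not produced.
Required activator QilM is absent, so *velH* is not transcribed.
So VelH is not produced.
RudF is produced constitutively and is active.
Fumarate is present, so FubD is inactive.
With repressor RudF bound, *vorD* is not transcribed.
So VorD is not produced.
Itaconate is absent, so GixQ is active.
Activator GixQ is present, so *orvT* is transcribed.
→ *orvT* is ON in A.
Condition B:
Xylulose is present, so MibT is inactive.
Ornithine is present, so GixU is active.
With repressor GixU bound, *qilM* is not transcribed.
So QilM is not produced.
Required activator QilM is absent, so *velH* is not transcribed.
So VelH is not produced.
RudF is produced constitutively and is active.
Fumarate is present, so FubD is inactive.
With repressor RudF bound, *vorD* is not transcribed.
So VorD is not produced.
Itaconate is absent, so GixQ is active.
Activator GixQ is present, so *orvT* is transcribed.
→ *orvT* is ON in B.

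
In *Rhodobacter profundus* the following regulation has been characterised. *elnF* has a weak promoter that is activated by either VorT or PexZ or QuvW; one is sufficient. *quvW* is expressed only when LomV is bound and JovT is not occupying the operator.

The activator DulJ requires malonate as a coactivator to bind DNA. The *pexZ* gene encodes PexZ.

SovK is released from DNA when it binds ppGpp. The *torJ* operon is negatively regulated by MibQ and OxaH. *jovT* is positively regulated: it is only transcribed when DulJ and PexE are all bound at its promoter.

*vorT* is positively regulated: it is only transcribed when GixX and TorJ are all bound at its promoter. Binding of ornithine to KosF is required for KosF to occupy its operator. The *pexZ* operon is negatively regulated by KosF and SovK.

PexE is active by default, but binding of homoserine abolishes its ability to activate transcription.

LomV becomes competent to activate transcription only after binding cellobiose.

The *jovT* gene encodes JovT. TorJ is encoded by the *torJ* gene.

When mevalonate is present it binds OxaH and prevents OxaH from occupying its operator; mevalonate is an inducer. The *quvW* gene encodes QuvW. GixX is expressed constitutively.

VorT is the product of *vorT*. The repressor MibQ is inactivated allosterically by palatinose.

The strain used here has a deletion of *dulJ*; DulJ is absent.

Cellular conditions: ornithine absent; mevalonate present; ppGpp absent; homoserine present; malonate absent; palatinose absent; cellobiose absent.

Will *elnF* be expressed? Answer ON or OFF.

OFF

GixX is produced constitutively and is active.
Palatinose is absent, so MibQ is active.
Mevalonate is present, so OxaH is inactive.
With repressor MibQ bound, *torJ* is not transcribed.
So TorJ is not produced.
Required activator TorJ is absent, so *vorT* is not transcribed.
So VorT is not produced.
Ornithine is absent, so KosF is inactive.
ppGpp is absent, so SovK is active.
With repressor SovK bound, *pexZ* is not transcribed.
So PexZ is not produced.
DulJ is non-functional in this strain, so it has no effect.
Homoserine is present, so PexE is inactive.
Required activator DulJ is absent, so *jovT* is not transcribed.
So JovT is not produced.
Cellobiose is absent, so LomV is inactive.
Required activator LomV is absent, so *quvW* is not transcribed.
So QuvW is not produced.
No activator is available at the *elnF* promoter, so *elnF* is not transcribed.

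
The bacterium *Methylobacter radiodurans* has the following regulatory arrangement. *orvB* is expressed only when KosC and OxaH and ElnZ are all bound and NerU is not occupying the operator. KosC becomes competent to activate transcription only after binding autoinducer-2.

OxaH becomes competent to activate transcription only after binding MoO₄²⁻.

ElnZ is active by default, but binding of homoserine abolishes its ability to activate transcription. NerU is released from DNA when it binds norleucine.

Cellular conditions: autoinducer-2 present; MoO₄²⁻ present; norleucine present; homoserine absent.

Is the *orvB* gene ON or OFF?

Autoinducer-2 is present, so KosC is active.
MoO₄²⁻ is present, so OxaH is active.
Homoserine is absent, so ElnZ is active.
Norleucine is present, so NerU is inactive.
No repressor is bound and KosC and OxaH and ElnZ are active, so *orvB* is transcribed.

ON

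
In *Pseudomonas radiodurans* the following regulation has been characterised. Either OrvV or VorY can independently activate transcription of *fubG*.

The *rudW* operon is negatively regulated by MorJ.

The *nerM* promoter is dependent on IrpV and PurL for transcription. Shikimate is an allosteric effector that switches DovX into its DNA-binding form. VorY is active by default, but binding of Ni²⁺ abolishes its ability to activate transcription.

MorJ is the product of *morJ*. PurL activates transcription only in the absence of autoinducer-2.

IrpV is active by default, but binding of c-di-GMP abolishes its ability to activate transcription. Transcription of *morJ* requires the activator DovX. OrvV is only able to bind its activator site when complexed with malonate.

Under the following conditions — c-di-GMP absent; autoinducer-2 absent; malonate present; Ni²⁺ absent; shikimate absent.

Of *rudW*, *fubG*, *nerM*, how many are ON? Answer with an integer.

Shikimate is absent, so DovX is inactive.
Required activator DovX is absent, so *morJ* is not transcribed.
So MorJ is not produced.
With no repressor bound, *rudW* is transcribed.
→ *rudW* is ON.
Malonate is present, so OrvV is active.
Ni²⁺ is absent, so VorY is active.
Activator OrvV is present, so *fubG* is transcribed.
→ *fubG* is ON.
c-di-GMP is absent, so IrpV is active.
Autoinducer-2 is absent, so PurL is active.
No repressor is bound and IrpV and PurL are active, so *nerM* is transcribed.
→ *nerM* is ON.
3 of the 3 genes are transcribed.

3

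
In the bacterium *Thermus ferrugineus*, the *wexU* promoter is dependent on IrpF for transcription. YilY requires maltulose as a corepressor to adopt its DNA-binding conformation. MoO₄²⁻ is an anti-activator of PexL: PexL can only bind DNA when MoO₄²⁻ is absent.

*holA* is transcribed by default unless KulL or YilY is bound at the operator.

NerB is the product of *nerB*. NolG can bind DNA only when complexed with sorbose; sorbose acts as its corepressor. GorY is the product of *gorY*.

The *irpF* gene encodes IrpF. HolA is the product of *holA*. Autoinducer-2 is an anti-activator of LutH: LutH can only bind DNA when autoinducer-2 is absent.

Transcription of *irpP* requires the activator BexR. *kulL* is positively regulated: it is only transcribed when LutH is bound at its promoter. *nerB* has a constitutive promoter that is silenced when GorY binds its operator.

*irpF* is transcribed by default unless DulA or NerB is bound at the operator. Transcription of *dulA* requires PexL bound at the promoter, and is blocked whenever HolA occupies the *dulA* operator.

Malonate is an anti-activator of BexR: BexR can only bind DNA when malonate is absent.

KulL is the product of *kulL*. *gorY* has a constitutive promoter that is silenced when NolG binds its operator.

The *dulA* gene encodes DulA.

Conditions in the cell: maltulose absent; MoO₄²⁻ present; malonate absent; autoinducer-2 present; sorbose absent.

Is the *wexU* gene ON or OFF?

ON

Autoinducer-2 is present, so LutH is inactive.
Required activator LutH is absent, so *kulL* is not transcribed.
So KulL is not produced.
Maltulose is absent, so YilY is inactive.
With no repressor bound, *holA* is transcribed.
So HolA is produced and active.
MoO₄²⁻ is present, so PexL is inactive.
With repressor HolA bound, *dulA* is not transcribed.
So DulA is not produced.
Sorbose is absent, so NolG is inactive.
With no repressor bound, *gorY* is transcribed.
So GorY is produced and active.
With repressor GorY bound, *nerB* is not transcribed.
So NerB is not produced.
With no repressor bound, *irpF* is transcribed.
So IrpF is produced and active.
No repressor is bound and IrpF is active, so *wexU* is transcribed.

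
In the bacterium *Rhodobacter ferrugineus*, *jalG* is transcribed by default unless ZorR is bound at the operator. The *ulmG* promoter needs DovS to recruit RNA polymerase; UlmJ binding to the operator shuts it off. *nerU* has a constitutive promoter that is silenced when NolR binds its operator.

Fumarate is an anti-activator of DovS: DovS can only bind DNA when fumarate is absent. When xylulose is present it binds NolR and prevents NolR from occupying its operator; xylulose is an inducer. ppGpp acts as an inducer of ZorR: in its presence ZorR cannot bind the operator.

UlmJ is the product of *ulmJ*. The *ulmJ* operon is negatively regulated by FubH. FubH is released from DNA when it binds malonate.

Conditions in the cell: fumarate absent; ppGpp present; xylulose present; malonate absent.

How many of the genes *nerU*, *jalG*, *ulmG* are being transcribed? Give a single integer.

Xylulose is present, so NolR is inactive.
With no repressor bound, *nerU* is transcribed.
→ *nerU* is ON.
ppGpp is present, so ZorR is inactive.
With no repressor bound, *jalG* is transcribed.
→ *jalG* is ON.
Fumarate is absent, so DovS is active.
Malonate is absent, so FubH is active.
With repressor FubH bound, *ulmJ* is not transcribed.
So UlmJ is not produced.
No repressor is bound and DovS is active, so *ulmG* is transcribed.
→ *ulmG* is ON.
3 of the 3 genes are transcribed.

3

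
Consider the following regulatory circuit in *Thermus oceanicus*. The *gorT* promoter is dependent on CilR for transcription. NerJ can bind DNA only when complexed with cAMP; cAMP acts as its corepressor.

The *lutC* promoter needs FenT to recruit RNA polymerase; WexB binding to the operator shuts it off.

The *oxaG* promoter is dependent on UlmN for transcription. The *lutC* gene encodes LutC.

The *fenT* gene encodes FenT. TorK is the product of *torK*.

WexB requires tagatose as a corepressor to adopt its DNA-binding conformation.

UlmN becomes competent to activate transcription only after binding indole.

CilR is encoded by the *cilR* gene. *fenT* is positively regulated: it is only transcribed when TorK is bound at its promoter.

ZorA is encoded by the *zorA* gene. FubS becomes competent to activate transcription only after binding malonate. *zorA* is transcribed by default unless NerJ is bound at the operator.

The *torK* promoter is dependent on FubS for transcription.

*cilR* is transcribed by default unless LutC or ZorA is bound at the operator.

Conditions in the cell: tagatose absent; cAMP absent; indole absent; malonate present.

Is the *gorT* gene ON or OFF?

OFF

Malonate is present, so FubS is active.
No repressor is bound and FubS is active, so *torK* is transcribed.
So TorK is produced and active.
No repressor is bound and TorK is active, so *fenT* is transcribed.
So FenT is produced and active.
Tagatose is absent, so WexB is inactive.
No repressor is bound and FenT is active, so *lutC* is transcribed.
So LutC is produced and active.
cAMP is absent, so NerJ is inactive.
With no repressor bound, *zorA* is transcribed.
So ZorA is produced and active.
With repressor LutC bound, *cilR* is not transcribed.
So CilR is not produced.
Required activator CilR is absent, so *gorT* is not transcribed.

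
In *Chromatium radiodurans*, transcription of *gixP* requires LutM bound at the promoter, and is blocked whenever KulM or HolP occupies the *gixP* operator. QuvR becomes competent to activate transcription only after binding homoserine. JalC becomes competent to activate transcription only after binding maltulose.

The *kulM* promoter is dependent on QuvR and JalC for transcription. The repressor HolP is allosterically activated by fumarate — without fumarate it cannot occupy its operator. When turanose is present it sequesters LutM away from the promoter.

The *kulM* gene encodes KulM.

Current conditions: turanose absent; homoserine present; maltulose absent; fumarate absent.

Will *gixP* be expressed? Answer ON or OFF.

ON

Homoserine is present, so QuvR is active.
Maltulose is absent, so JalC is inactive.
Required activator JalC is absent, so *kulM* is not transcribed.
So KulM is not produced.
Fumarate is absent, so HolP is inactive.
Turanose is absent, so LutM is active.
No repressor is bound and LutM is active, so *gixP* is transcribed.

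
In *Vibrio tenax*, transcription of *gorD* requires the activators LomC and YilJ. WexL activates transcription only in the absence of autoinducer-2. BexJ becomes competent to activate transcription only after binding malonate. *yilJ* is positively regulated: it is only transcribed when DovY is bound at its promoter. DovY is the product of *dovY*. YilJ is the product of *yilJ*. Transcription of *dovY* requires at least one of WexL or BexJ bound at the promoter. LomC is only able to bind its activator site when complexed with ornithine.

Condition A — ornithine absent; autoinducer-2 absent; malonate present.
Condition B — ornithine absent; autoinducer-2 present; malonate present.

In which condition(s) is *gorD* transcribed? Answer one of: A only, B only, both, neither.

neither

Condition A:
Ornithine is absent, so LomC is inactive.
Autoinducer-2 is absent, so WexL is active.
Malonate is present, so BexJ is active.
Activator WexL is present, so *dovY* is transcribed.
So DovY is produced and active.
No repressor is bound and DovY is active, so *yilJ* is transcribed.
So YilJ is produced and active.
Required activator LomC is absent, so *gorD* is not transcribed.
→ *gorD* is OFF in A.
Condition B:
Ornithine is absent, so LomC is inactive.
Autoinducer-2 is present, so WexL is inactive.
Malonate is present, so BexJ is active.
Activator BexJ is present, so *dovY* is transcribed.
So DovY is produced and active.
No repressor is bound and DovY is active, so *yilJ* is transcribed.
So YilJ is produced and active.
Required activator LomC is absent, so *gorD* is not transcribed.
→ *gorD* is OFF in B.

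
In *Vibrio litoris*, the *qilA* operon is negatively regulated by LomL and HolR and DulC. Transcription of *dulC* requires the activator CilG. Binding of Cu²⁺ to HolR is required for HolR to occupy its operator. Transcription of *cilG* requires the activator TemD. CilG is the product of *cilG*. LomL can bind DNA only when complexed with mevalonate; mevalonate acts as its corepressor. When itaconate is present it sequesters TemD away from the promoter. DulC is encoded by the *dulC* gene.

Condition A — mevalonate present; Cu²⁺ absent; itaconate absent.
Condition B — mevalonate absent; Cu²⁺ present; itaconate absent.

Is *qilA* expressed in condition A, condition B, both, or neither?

neither

Condition A:
Mevalonate is present, so LomL is active.
Cu²⁺ is absent, so HolR is inactive.
Itaconate is absent, so TemD is active.
No repressor is bound and TemD is active, so *cilG* is transcribed.
So CilG is produced and active.
No repressor is bound and CilG is active, so *dulC* is transcribed.
So DulC is produced and active.
With repressor LomL bound, *qilA* is not transcribed.
→ *qilA* is OFF in A.
Condition B:
Mevalonate is absent, so LomL is inactive.
Cu²⁺ is present, so HolR is active.
Itaconate is absent, so TemD is active.
No repressor is bound and TemD is active, so *cilG* is transcribed.
So CilG is produced and active.
No repressor is bound and CilG is active, so *dulC* is transcribed.
So DulC is produced and active.
With repressor HolR bound, *qilA* is not transcribed.
→ *qilA* is OFF in B.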